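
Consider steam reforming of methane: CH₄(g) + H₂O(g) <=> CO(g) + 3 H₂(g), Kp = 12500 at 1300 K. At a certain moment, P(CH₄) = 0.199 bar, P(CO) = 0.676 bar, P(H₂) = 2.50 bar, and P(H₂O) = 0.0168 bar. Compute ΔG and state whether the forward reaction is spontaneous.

ΔG = -14.9 kJ/mol; the forward reaction is spontaneous

Qp = P(CO)·P(H₂)³ / (P(CH₄)·P(H₂O)) = (0.676)·(2.50)³ / ((0.199)·(0.0168)) = 3160
ΔG = RT ln(Qp/Kp) = (8.314 J mol⁻¹ K⁻¹)(1300 K) × ln(3160/12500)
   = (10.81 kJ/mol)(-1.375) = -14.9 kJ/mol
ΔG < 0, so the forward reaction is spontaneous (proceeds forward).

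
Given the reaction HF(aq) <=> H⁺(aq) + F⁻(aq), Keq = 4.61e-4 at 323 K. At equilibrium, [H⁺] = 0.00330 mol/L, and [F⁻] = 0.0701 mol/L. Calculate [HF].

[HF] = 0.502 mol/L

At equilibrium, Keq = [H⁺]·[F⁻] / [HF] = 4.61e-4.
(0.00330)·(0.0701) / ([HF]) = 4.61e-4
[HF] = 0.502 mol/L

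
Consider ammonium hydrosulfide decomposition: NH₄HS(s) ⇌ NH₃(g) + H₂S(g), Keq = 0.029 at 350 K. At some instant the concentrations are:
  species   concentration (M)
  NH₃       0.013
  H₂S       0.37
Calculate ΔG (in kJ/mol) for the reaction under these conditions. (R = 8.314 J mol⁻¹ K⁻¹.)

ΔG = -5.23 kJ/mol

(NH₄HS is a pure solid — omitted from Q.)
Q = [NH₃]·[H₂S] = (0.013)·(0.37) = 0.00481
ΔG = RT ln(Q/Keq) = (8.314 J mol⁻¹ K⁻¹)(350 K) × ln(0.00481/0.029)
   = (2.910 kJ/mol)(-1.797) = -5.23 kJ/mol
ΔG < 0, so the forward reaction is spontaneous (proceeds forward).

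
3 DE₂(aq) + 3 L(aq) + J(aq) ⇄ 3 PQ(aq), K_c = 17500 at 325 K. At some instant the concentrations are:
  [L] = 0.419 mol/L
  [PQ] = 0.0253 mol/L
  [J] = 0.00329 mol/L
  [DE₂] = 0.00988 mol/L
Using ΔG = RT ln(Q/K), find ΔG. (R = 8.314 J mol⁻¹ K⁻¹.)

ΔG = 3.72 kJ/mol

Q_c = [PQ]³ / ([DE₂]³·[L]³·[J]) = (0.0253)³ / ((0.00988)³·(0.419)³·(0.00329)) = 69400
ΔG = RT ln(Q_c/K_c) = (8.314 J mol⁻¹ K⁻¹)(325 K) × ln(69400/17500)
   = (2.702 kJ/mol)(1.378) = 3.72 kJ/mol
ΔG > 0, so the forward reaction is non-spontaneous (proceeds in reverse).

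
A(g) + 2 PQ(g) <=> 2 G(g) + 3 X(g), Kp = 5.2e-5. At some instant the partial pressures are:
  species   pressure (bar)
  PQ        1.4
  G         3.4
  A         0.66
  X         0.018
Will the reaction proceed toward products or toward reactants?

Qp = P(G)²·P(X)³ / (P(A)·P(PQ)²) = (3.4)²·(0.018)³ / ((0.66)·(1.4)²) = 5.2e-5
Qp = 5.2e-5 = Kp, so the system is already at equilibrium.

neither direction; the system is at equilibrium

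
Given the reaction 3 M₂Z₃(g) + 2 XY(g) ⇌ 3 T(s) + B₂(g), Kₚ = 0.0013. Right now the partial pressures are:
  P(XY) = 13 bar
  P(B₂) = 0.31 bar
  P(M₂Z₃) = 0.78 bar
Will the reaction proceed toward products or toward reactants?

reverse (toward reactants)

(T is a pure solid — omitted from Qₚ.)
Qₚ = P(B₂) / (P(M₂Z₃)³·P(XY)²) = (0.31) / ((0.78)³·(13)²) = 0.0039
Qₚ = 0.0039 > Kₚ = 0.0013, so the reverse reaction proceeds.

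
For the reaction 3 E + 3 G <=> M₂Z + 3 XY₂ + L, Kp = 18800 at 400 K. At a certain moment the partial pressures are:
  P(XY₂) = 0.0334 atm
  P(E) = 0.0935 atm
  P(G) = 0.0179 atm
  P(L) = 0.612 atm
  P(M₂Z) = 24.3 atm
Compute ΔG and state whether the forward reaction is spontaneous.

Qp = P(M₂Z)·P(XY₂)³·P(L) / (P(E)³·P(G)³) = (24.3)·(0.0334)³·(0.612) / ((0.0935)³·(0.0179)³) = 1.18×10⁵
ΔG = RT ln(Qp/Kp) = (8.314 J mol⁻¹ K⁻¹)(400 K) × ln(1.18×10⁵/18800)
   = (3.326 kJ/mol)(1.837) = 6.11 kJ/mol
ΔG > 0, so the forward reaction is non-spontaneous (proceeds in reverse).

ΔG = 6.11 kJ/mol; the forward reaction is non-spontaneous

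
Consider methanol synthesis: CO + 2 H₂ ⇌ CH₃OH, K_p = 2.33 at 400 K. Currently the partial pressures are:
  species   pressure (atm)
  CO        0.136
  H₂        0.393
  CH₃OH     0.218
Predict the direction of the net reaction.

in the reverse direction

Q_p = P(CH₃OH) / (P(CO)·P(H₂)²) = (0.218) / ((0.136)·(0.393)²) = 10.4
Q_p = 10.4 > K_p = 2.33, so the reverse reaction proceeds.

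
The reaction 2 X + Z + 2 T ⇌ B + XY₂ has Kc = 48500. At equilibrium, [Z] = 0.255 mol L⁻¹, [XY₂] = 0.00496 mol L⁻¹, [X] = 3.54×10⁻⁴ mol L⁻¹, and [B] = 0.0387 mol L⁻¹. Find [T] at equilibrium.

[T] = 0.352 mol L⁻¹

At equilibrium, Kc = [B]·[XY₂] / ([X]²·[Z]·[T]²) = 48500.
(0.0387)·(0.00496) / ((3.54×10⁻⁴)²·(0.255)·([T])²) = 48500
[T]² = 0.124 ⇒ [T] = 0.352 mol L⁻¹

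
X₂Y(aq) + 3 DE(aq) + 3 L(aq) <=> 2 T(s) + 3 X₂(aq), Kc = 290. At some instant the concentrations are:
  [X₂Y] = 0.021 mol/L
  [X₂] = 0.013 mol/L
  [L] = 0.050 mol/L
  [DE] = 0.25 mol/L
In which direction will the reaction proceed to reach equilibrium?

forward (toward products)

(T is a pure solid — omitted from Qc.)
Qc = [X₂]³ / ([X₂Y]·[DE]³·[L]³) = (0.013)³ / ((0.021)·(0.25)³·(0.050)³) = 54
Qc = 54 < Kc = 290, so the forward reaction proceeds.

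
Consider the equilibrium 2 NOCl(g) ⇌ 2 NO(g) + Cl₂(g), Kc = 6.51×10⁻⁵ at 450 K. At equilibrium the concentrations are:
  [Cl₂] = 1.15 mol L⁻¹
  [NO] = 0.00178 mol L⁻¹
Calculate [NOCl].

At equilibrium, Kc = [NO]²·[Cl₂] / [NOCl]² = 6.51×10⁻⁵.
(0.00178)²·(1.15) / ([NOCl])² = 6.51×10⁻⁵
[NOCl]² = 0.0560 ⇒ [NOCl] = 0.237 mol L⁻¹

[NOCl] = 0.237 mol L⁻¹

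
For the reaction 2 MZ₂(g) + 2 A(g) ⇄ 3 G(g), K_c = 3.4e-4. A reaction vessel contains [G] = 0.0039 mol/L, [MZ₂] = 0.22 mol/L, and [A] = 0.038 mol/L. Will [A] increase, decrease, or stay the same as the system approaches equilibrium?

Q_c = [G]³ / ([MZ₂]²·[A]²) = (0.0039)³ / ((0.22)²·(0.038)²) = 8.5e-4
Q_c = 8.5e-4 > K_c = 3.4e-4: net reverse reaction.
A is a reactant, so it increases.

increase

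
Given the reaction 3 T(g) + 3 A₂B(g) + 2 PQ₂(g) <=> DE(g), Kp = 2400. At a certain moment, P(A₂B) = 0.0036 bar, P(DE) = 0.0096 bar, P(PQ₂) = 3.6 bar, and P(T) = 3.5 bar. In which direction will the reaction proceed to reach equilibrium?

Qp = P(DE) / (P(T)³·P(A₂B)³·P(PQ₂)²) = (0.0096) / ((3.5)³·(0.0036)³·(3.6)²) = 370
Qp = 370 < Kp = 2400, so the forward reaction proceeds.

to the right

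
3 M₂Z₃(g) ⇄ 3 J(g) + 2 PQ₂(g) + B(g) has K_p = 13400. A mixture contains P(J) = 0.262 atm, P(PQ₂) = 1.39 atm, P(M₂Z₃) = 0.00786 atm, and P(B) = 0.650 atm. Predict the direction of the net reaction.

Q_p = P(J)³·P(PQ₂)²·P(B) / P(M₂Z₃)³ = (0.262)³·(1.39)²·(0.650) / (0.00786)³ = 46500
Q_p = 46500 > K_p = 13400, so the reverse reaction proceeds.

in the reverse direction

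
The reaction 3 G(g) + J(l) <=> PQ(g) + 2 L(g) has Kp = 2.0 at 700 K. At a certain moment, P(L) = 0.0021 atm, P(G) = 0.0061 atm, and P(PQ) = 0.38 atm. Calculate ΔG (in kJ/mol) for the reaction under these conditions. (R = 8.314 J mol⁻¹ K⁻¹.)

ΔG = 7.60 kJ/mol

(J is a pure liquid — omitted from Qp.)
Qp = P(PQ)·P(L)² / P(G)³ = (0.38)·(0.0021)² / (0.0061)³ = 7.38
ΔG = RT ln(Qp/Kp) = (8.314 J mol⁻¹ K⁻¹)(700 K) × ln(7.38/2.0)
   = (5.820 kJ/mol)(1.306) = 7.60 kJ/mol
ΔG > 0, so the forward reaction is non-spontaneous (proceeds in reverse).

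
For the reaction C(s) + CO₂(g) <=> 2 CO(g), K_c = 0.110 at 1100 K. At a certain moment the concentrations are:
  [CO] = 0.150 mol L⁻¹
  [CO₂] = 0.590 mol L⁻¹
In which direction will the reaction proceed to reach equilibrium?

(C is a pure solid — omitted from Q_c.)
Q_c = [CO]² / [CO₂] = (0.150)² / (0.590) = 0.0381
Q_c = 0.0381 < K_c = 0.110, so the forward reaction proceeds.

to the right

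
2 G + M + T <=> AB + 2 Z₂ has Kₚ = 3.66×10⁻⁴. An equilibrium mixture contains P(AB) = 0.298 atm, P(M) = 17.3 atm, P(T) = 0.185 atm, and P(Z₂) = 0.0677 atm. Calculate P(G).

At equilibrium, Kₚ = P(AB)·P(Z₂)² / (P(G)²·P(M)·P(T)) = 3.66×10⁻⁴.
(0.298)·(0.0677)² / ((P(G))²·(17.3)·(0.185)) = 3.66×10⁻⁴
P(G)² = 1.17 ⇒ P(G) = 1.08 atm

P(G) = 1.08 atm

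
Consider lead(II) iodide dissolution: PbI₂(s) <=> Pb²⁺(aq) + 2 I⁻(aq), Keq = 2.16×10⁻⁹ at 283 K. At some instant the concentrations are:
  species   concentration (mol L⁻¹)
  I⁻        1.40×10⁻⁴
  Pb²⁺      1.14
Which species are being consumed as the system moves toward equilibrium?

(PbI₂ is a pure solid — omitted from Q.)
Q = [Pb²⁺]·[I⁻]² = (1.14)·(1.40×10⁻⁴)² = 2.23×10⁻⁸
Q = 2.23×10⁻⁸ > Keq = 2.16×10⁻⁹: net reverse reaction.

Pb²⁺, I⁻ (products)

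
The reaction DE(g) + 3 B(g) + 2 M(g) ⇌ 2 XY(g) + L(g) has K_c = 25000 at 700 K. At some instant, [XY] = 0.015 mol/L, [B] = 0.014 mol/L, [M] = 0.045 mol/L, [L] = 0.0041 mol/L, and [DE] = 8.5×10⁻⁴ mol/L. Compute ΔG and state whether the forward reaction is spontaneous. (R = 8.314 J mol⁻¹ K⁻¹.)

ΔG = 12.0 kJ/mol; the forward reaction is non-spontaneous

Q_c = [XY]²·[L] / ([DE]·[B]³·[M]²) = (0.015)²·(0.0041) / ((8.5×10⁻⁴)·(0.014)³·(0.045)²) = 1.95×10⁵
ΔG = RT ln(Q_c/K_c) = (8.314 J mol⁻¹ K⁻¹)(700 K) × ln(1.95×10⁵/25000)
   = (5.820 kJ/mol)(2.054) = 12.0 kJ/mol
ΔG > 0, so the forward reaction is non-spontaneous (proceeds in reverse).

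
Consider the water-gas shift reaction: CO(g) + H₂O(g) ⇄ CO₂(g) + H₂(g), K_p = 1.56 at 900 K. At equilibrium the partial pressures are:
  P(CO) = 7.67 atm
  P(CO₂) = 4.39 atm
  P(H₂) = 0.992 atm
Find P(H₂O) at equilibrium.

At equilibrium, K_p = P(CO₂)·P(H₂) / (P(CO)·P(H₂O)) = 1.56.
(4.39)·(0.992) / ((7.67)·(P(H₂O))) = 1.56
P(H₂O) = 0.364 atm

P(H₂O) = 0.364 atm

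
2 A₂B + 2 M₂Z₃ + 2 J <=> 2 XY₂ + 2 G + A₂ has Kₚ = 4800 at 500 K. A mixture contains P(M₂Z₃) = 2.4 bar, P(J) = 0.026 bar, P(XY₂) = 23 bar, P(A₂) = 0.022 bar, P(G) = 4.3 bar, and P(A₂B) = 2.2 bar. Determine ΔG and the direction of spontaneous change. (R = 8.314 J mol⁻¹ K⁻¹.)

ΔG = 3.60 kJ/mol; the forward reaction is non-spontaneous

Qₚ = P(XY₂)²·P(G)²·P(A₂) / (P(A₂B)²·P(M₂Z₃)²·P(J)²) = (23)²·(4.3)²·(0.022) / ((2.2)²·(2.4)²·(0.026)²) = 11400
ΔG = RT ln(Qₚ/Kₚ) = (8.314 J mol⁻¹ K⁻¹)(500 K) × ln(11400/4800)
   = (4.157 kJ/mol)(0.8650) = 3.60 kJ/mol
ΔG > 0, so the forward reaction is non-spontaneous (proceeds in reverse).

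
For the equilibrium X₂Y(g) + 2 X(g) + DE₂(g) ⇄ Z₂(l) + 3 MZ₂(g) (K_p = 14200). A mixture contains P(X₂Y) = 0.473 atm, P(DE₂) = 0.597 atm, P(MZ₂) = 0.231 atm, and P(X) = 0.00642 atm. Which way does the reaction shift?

(Z₂ is a pure liquid — omitted from Q_p.)
Q_p = P(MZ₂)³ / (P(X₂Y)·P(X)²·P(DE₂)) = (0.231)³ / ((0.473)·(0.00642)²·(0.597)) = 1060
Q_p = 1060 < K_p = 14200, so the forward reaction proceeds.

forward (toward products)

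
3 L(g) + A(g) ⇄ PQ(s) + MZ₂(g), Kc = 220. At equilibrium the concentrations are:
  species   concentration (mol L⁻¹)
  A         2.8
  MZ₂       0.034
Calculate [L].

[L] = 0.038 mol L⁻¹

(PQ is a pure solid — omitted from Kc.)
At equilibrium, Kc = [MZ₂] / ([L]³·[A]) = 220.
(0.034) / (([L])³·(2.8)) = 220
[L]³ = 5.52×10⁻⁵ ⇒ [L] = 0.038 mol L⁻¹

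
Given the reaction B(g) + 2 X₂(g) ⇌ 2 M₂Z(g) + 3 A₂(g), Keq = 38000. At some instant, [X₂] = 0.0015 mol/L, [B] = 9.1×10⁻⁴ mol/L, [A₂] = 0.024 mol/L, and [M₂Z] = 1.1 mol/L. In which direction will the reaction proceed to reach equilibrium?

Q = [M₂Z]²·[A₂]³ / ([B]·[X₂]²) = (1.1)²·(0.024)³ / ((9.1×10⁻⁴)·(0.0015)²) = 8200
Q = 8200 < Keq = 38000, so the forward reaction proceeds.

in the forward direction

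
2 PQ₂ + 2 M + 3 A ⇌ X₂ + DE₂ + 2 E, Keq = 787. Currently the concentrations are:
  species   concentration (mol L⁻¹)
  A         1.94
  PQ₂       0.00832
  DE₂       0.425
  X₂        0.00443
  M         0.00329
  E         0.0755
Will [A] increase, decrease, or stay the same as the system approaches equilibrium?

increase

Q = [X₂]·[DE₂]·[E]² / ([PQ₂]²·[M]²·[A]³) = (0.00443)·(0.425)·(0.0755)² / ((0.00832)²·(0.00329)²·(1.94)³) = 1960
Q = 1960 > Keq = 787: net reverse reaction.
A is a reactant, so it increases.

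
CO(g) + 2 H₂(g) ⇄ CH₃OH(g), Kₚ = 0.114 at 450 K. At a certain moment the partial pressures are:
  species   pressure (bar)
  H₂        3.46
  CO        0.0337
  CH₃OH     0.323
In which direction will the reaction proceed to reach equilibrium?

to the left

Qₚ = P(CH₃OH) / (P(CO)·P(H₂)²) = (0.323) / ((0.0337)·(3.46)²) = 0.801
Qₚ = 0.801 > Kₚ = 0.114, so the reverse reaction proceeds.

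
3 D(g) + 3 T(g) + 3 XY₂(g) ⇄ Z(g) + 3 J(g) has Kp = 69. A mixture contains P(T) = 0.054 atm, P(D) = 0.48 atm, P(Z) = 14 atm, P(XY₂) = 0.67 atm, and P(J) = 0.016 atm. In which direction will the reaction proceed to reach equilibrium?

Qp = P(Z)·P(J)³ / (P(D)³·P(T)³·P(XY₂)³) = (14)·(0.016)³ / ((0.48)³·(0.054)³·(0.67)³) = 11
Qp = 11 < Kp = 69, so the forward reaction proceeds.

to the right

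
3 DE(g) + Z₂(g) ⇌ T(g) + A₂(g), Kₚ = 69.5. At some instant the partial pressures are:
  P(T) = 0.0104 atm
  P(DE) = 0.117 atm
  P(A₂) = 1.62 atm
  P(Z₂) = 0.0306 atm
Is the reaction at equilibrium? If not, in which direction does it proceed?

Qₚ = P(T)·P(A₂) / (P(DE)³·P(Z₂)) = (0.0104)·(1.62) / ((0.117)³·(0.0306)) = 344
Qₚ = 344 > Kₚ = 69.5, so the reverse reaction proceeds.

in the reverse direction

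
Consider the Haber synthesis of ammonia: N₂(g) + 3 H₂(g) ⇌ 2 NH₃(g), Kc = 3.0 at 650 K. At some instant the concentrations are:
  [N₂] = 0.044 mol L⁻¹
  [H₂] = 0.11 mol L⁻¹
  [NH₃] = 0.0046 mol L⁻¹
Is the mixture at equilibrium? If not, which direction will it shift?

Qc = [NH₃]² / ([N₂]·[H₂]³) = (0.0046)² / ((0.044)·(0.11)³) = 0.36
Qc = 0.36 < Kc = 3.0: net forward reaction.

no; Q < K, reaction proceeds forward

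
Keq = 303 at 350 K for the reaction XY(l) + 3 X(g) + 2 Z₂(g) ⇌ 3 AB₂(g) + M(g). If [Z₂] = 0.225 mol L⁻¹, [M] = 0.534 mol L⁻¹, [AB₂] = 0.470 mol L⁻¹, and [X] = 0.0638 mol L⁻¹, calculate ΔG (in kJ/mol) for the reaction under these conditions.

ΔG = 7.66 kJ/mol

(XY is a pure liquid — omitted from Q.)
Q = [AB₂]³·[M] / ([X]³·[Z₂]²) = (0.470)³·(0.534) / ((0.0638)³·(0.225)²) = 4220
ΔG = RT ln(Q/Keq) = (8.314 J mol⁻¹ K⁻¹)(350 K) × ln(4220/303)
   = (2.910 kJ/mol)(2.634) = 7.66 kJ/mol
ΔG > 0, so the forward reaction is non-spontaneous (proceeds in reverse).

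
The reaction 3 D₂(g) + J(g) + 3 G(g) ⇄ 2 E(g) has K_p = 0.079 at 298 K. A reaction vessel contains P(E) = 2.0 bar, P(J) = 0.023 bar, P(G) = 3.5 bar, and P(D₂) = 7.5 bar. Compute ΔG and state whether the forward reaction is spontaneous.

ΔG = -5.22 kJ/mol; the forward reaction is spontaneous

Q_p = P(E)² / (P(D₂)³·P(J)·P(G)³) = (2.0)² / ((7.5)³·(0.023)·(3.5)³) = 0.00961
ΔG = RT ln(Q_p/K_p) = (8.314 J mol⁻¹ K⁻¹)(298 K) × ln(0.00961/0.079)
   = (2.478 kJ/mol)(-2.107) = -5.22 kJ/mol
ΔG < 0, so the forward reaction is spontaneous (proceeds forward).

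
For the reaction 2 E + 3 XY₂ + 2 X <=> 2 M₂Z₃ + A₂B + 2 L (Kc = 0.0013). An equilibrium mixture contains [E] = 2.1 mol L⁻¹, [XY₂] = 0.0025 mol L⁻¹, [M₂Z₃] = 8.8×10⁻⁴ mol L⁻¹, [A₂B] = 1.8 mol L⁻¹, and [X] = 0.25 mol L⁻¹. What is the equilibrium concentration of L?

At equilibrium, Kc = [M₂Z₃]²·[A₂B]·[L]² / ([E]²·[XY₂]³·[X]²) = 0.0013.
(8.8×10⁻⁴)²·(1.8)·([L])² / ((2.1)²·(0.0025)³·(0.25)²) = 0.0013
[L]² = 4.02×10⁻⁶ ⇒ [L] = 0.0020 mol L⁻¹

[L] = 0.0020 mol L⁻¹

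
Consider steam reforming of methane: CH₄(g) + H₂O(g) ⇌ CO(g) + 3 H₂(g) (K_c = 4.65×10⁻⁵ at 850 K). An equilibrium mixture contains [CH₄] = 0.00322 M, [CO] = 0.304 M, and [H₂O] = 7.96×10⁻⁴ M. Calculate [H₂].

At equilibrium, K_c = [CO]·[H₂]³ / ([CH₄]·[H₂O]) = 4.65×10⁻⁵.
(0.304)·([H₂])³ / ((0.00322)·(7.96×10⁻⁴)) = 4.65×10⁻⁵
[H₂]³ = 3.92×10⁻¹⁰ ⇒ [H₂] = 7.32×10⁻⁴ M

[H₂] = 7.32×10⁻⁴ M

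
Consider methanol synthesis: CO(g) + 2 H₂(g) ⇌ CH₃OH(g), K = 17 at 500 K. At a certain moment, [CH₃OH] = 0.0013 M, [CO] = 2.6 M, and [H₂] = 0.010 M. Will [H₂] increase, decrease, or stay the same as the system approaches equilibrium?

Q = [CH₃OH] / ([CO]·[H₂]²) = (0.0013) / ((2.6)·(0.010)²) = 5.0
Q = 5.0 < K = 17: net forward reaction.
H₂ is a reactant, so it decreases.

decrease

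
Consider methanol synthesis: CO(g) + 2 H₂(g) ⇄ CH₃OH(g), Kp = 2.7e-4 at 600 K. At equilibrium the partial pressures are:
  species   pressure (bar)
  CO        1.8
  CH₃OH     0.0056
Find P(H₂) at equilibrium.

At equilibrium, Kp = P(CH₃OH) / (P(CO)·P(H₂)²) = 2.7e-4.
(0.0056) / ((1.8)·(P(H₂))²) = 2.7e-4
P(H₂)² = 11.5 ⇒ P(H₂) = 3.4 bar

P(H₂) = 3.4 bar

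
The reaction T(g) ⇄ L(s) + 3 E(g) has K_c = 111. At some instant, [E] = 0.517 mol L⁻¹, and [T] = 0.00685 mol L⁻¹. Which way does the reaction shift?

(L is a pure solid — omitted from Q_c.)
Q_c = [E]³ / [T] = (0.517)³ / (0.00685) = 20.2
Q_c = 20.2 < K_c = 111, so the forward reaction proceeds.

to the right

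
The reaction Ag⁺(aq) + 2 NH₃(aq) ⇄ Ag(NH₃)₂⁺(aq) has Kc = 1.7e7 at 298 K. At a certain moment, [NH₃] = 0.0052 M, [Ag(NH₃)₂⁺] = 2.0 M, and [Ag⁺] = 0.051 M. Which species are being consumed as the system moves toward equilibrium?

Qc = [Ag(NH₃)₂⁺] / ([Ag⁺]·[NH₃]²) = (2.0) / ((0.051)·(0.0052)²) = 1.5e6
Qc = 1.5e6 < Kc = 1.7e7: net forward reaction.

Ag⁺, NH₃ (reactants)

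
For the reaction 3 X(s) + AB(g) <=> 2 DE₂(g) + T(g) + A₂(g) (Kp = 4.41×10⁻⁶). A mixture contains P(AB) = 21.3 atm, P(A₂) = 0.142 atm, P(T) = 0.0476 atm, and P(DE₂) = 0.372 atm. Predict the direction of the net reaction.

toward reactants

(X is a pure solid — omitted from Qp.)
Qp = P(DE₂)²·P(T)·P(A₂) / P(AB) = (0.372)²·(0.0476)·(0.142) / (21.3) = 4.39×10⁻⁵
Qp = 4.39×10⁻⁵ > Kp = 4.41×10⁻⁶, so the reverse reaction proceeds.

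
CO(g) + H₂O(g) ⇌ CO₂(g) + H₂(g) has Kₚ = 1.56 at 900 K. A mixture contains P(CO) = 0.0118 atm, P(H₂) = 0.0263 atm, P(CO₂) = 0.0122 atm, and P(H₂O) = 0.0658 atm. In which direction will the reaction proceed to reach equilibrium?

Qₚ = P(CO₂)·P(H₂) / (P(CO)·P(H₂O)) = (0.0122)·(0.0263) / ((0.0118)·(0.0658)) = 0.413
Qₚ = 0.413 < Kₚ = 1.56, so the forward reaction proceeds.

toward products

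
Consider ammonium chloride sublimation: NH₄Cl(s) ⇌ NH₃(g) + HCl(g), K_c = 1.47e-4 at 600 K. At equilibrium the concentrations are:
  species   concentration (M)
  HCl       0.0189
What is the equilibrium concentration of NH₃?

[NH₃] = 0.00778 M

(NH₄Cl is a pure solid — omitted from K_c.)
At equilibrium, K_c = [NH₃]·[HCl] = 1.47e-4.
([NH₃])·(0.0189) = 1.47e-4
[NH₃] = 0.00778 M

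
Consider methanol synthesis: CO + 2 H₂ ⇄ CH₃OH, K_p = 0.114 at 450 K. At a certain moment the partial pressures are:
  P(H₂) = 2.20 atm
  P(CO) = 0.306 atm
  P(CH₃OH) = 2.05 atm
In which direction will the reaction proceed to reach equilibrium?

Q_p = P(CH₃OH) / (P(CO)·P(H₂)²) = (2.05) / ((0.306)·(2.20)²) = 1.38
Q_p = 1.38 > K_p = 0.114, so the reverse reaction proceeds.

to the left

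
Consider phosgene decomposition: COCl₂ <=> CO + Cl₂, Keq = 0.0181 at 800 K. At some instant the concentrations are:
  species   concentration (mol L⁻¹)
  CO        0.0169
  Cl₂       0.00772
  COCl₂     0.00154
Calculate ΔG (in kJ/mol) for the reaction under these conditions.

ΔG = 10.3 kJ/mol

Q = [CO]·[Cl₂] / [COCl₂] = (0.0169)·(0.00772) / (0.00154) = 0.0847
ΔG = RT ln(Q/Keq) = (8.314 J mol⁻¹ K⁻¹)(800 K) × ln(0.0847/0.0181)
   = (6.651 kJ/mol)(1.543) = 10.3 kJ/mol
ΔG > 0, so the forward reaction is non-spontaneous (proceeds in reverse).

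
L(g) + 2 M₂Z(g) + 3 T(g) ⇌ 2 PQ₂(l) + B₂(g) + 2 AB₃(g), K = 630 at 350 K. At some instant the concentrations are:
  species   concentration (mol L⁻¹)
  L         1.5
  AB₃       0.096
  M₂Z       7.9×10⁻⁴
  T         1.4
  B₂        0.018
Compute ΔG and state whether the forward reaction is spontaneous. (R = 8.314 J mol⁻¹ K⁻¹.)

(PQ₂ is a pure liquid — omitted from Q.)
Q = [B₂]·[AB₃]² / ([L]·[M₂Z]²·[T]³) = (0.018)·(0.096)² / ((1.5)·(7.9×10⁻⁴)²·(1.4)³) = 64.6
ΔG = RT ln(Q/K) = (8.314 J mol⁻¹ K⁻¹)(350 K) × ln(64.6/630)
   = (2.910 kJ/mol)(-2.278) = -6.63 kJ/mol
ΔG < 0, so the forward reaction is spontaneous (proceeds forward).

ΔG = -6.63 kJ/mol; the forward reaction is spontaneous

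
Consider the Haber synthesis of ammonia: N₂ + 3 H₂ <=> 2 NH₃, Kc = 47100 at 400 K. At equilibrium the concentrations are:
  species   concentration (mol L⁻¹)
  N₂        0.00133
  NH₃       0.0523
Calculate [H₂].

At equilibrium, Kc = [NH₃]² / ([N₂]·[H₂]³) = 47100.
(0.0523)² / ((0.00133)·([H₂])³) = 47100
[H₂]³ = 4.37×10⁻⁵ ⇒ [H₂] = 0.0352 mol L⁻¹

[H₂] = 0.0352 mol L⁻¹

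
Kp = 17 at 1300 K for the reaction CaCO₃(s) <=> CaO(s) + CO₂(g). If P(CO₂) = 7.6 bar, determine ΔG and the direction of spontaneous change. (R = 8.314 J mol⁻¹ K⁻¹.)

(CaCO₃, CaO are pure solids — omitted from Qp.)
Qp = P(CO₂) = 7.60
ΔG = RT ln(Qp/Kp) = (8.314 J mol⁻¹ K⁻¹)(1300 K) × ln(7.60/17)
   = (10.81 kJ/mol)(-0.8051) = -8.70 kJ/mol
ΔG < 0, so the forward reaction is spontaneous (proceeds forward).

ΔG = -8.70 kJ/mol; the forward reaction is spontaneous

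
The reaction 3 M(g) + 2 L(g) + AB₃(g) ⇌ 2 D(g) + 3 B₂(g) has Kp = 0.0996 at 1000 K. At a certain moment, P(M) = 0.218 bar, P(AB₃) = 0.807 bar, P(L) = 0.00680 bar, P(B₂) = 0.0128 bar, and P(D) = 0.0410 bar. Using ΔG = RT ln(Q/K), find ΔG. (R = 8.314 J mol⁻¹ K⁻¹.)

ΔG = -19.9 kJ/mol

Qp = P(D)²·P(B₂)³ / (P(M)³·P(L)²·P(AB₃)) = (0.0410)²·(0.0128)³ / ((0.218)³·(0.00680)²·(0.807)) = 0.00912
ΔG = RT ln(Qp/Kp) = (8.314 J mol⁻¹ K⁻¹)(1000 K) × ln(0.00912/0.0996)
   = (8.314 kJ/mol)(-2.391) = -19.9 kJ/mol
ΔG < 0, so the forward reaction is spontaneous (proceeds forward).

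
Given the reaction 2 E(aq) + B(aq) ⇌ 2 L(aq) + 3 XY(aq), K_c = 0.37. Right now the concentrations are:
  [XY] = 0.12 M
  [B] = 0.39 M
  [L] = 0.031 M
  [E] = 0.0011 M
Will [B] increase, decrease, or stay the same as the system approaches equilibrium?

Q_c = [L]²·[XY]³ / ([E]²·[B]) = (0.031)²·(0.12)³ / ((0.0011)²·(0.39)) = 3.5
Q_c = 3.5 > K_c = 0.37: net reverse reaction.
B is a reactant, so it increases.

increase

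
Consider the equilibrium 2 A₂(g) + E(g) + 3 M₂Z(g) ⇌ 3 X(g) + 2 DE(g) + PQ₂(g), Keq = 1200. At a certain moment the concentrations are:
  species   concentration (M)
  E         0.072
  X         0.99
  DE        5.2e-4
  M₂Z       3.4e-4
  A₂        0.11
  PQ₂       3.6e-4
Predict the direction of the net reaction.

to the left

Q = [X]³·[DE]²·[PQ₂] / ([A₂]²·[E]·[M₂Z]³) = (0.99)³·(5.2e-4)²·(3.6e-4) / ((0.11)²·(0.072)·(3.4e-4)³) = 2800
Q = 2800 > Keq = 1200, so the reverse reaction proceeds.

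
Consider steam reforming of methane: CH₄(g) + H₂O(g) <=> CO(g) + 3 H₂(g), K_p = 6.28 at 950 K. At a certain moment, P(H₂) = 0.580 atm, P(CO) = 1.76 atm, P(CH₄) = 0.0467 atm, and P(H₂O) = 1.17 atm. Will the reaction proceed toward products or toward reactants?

Q_p = P(CO)·P(H₂)³ / (P(CH₄)·P(H₂O)) = (1.76)·(0.580)³ / ((0.0467)·(1.17)) = 6.28
Q_p = 6.28 = K_p, so the system is already at equilibrium.

no net change (already at equilibrium)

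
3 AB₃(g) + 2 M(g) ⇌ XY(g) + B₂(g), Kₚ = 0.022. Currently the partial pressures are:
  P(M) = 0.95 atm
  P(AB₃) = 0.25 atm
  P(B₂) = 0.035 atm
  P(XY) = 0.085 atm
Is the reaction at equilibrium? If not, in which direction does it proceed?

to the left

Qₚ = P(XY)·P(B₂) / (P(AB₃)³·P(M)²) = (0.085)·(0.035) / ((0.25)³·(0.95)²) = 0.21
Qₚ = 0.21 > Kₚ = 0.022, so the reverse reaction proceeds.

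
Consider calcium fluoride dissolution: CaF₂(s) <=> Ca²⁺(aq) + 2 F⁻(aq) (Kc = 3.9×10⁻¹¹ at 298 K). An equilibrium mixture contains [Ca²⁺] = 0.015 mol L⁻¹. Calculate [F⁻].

[F⁻] = 5.1×10⁻⁵ mol L⁻¹

(CaF₂ is a pure solid — omitted from Kc.)
At equilibrium, Kc = [Ca²⁺]·[F⁻]² = 3.9×10⁻¹¹.
(0.015)·([F⁻])² = 3.9×10⁻¹¹
[F⁻]² = 2.60×10⁻⁹ ⇒ [F⁻] = 5.1×10⁻⁵ mol L⁻¹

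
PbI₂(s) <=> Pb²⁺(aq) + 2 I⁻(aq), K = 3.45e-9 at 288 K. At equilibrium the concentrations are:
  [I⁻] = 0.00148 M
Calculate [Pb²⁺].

(PbI₂ is a pure solid — omitted from K.)
At equilibrium, K = [Pb²⁺]·[I⁻]² = 3.45e-9.
([Pb²⁺])·(0.00148)² = 3.45e-9
[Pb²⁺] = 0.00158 M

[Pb²⁺] = 0.00158 M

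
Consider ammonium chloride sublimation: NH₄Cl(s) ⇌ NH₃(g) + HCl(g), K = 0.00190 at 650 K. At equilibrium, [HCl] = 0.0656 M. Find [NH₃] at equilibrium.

(NH₄Cl is a pure solid — omitted from K.)
At equilibrium, K = [NH₃]·[HCl] = 0.00190.
([NH₃])·(0.0656) = 0.00190
[NH₃] = 0.0290 M

[NH₃] = 0.0290 M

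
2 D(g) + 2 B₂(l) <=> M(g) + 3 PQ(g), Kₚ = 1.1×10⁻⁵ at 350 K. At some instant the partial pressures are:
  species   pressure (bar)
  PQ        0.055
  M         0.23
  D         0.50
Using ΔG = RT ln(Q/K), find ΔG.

(B₂ is a pure liquid — omitted from Qₚ.)
Qₚ = P(M)·P(PQ)³ / P(D)² = (0.23)·(0.055)³ / (0.50)² = 1.53×10⁻⁴
ΔG = RT ln(Qₚ/Kₚ) = (8.314 J mol⁻¹ K⁻¹)(350 K) × ln(1.53×10⁻⁴/1.1×10⁻⁵)
   = (2.910 kJ/mol)(2.633) = 7.66 kJ/mol
ΔG > 0, so the forward reaction is non-spontaneous (proceeds in reverse).

ΔG = 7.66 kJ/mol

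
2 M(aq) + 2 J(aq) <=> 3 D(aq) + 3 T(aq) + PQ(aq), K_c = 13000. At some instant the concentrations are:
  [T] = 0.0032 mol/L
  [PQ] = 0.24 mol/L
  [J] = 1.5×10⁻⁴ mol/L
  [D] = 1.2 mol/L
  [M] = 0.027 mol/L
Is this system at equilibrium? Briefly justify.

Q_c = [D]³·[T]³·[PQ] / ([M]²·[J]²) = (1.2)³·(0.0032)³·(0.24) / ((0.027)²·(1.5×10⁻⁴)²) = 830
Q_c = 830 < K_c = 13000: net forward reaction.

no; Q < K, reaction proceeds forward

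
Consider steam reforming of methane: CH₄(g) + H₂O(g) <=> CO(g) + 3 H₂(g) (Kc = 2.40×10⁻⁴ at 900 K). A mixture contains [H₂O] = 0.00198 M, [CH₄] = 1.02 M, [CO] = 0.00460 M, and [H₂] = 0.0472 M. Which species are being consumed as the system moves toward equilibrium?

Qc = [CO]·[H₂]³ / ([CH₄]·[H₂O]) = (0.00460)·(0.0472)³ / ((1.02)·(0.00198)) = 2.40×10⁻⁴
Qc = 2.40×10⁻⁴ = Kc; the system is at equilibrium.

none (at equilibrium)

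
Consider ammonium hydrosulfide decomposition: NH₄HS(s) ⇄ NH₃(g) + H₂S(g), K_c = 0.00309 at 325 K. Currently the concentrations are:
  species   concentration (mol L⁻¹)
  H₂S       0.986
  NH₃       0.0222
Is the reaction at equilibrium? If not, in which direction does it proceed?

reverse (toward reactants)

(NH₄HS is a pure solid — omitted from Q_c.)
Q_c = [NH₃]·[H₂S] = (0.0222)·(0.986) = 0.0219
Q_c = 0.0219 > K_c = 0.00309, so the reverse reaction proceeds.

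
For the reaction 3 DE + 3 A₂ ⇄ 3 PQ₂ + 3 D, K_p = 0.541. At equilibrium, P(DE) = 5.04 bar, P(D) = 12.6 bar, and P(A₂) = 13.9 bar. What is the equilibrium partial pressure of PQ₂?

At equilibrium, K_p = P(PQ₂)³·P(D)³ / (P(DE)³·P(A₂)³) = 0.541.
(P(PQ₂))³·(12.6)³ / ((5.04)³·(13.9)³) = 0.541
P(PQ₂)³ = 93.0 ⇒ P(PQ₂) = 4.53 bar

P(PQ₂) = 4.53 bar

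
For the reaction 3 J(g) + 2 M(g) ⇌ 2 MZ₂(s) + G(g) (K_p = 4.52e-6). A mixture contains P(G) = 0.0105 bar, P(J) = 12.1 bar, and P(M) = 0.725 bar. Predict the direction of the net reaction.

toward reactants

(MZ₂ is a pure solid — omitted from Q_p.)
Q_p = P(G) / (P(J)³·P(M)²) = (0.0105) / ((12.1)³·(0.725)²) = 1.13e-5
Q_p = 1.13e-5 > K_p = 4.52e-6, so the reverse reaction proceeds.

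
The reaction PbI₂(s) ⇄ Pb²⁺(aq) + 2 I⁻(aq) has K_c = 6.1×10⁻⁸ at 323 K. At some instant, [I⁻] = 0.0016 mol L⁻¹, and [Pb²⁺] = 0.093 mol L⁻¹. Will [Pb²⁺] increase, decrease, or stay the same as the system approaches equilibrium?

(PbI₂ is a pure solid — omitted from Q_c.)
Q_c = [Pb²⁺]·[I⁻]² = (0.093)·(0.0016)² = 2.4×10⁻⁷
Q_c = 2.4×10⁻⁷ > K_c = 6.1×10⁻⁸: net reverse reaction.
Pb²⁺ is a product, so it decreases.

decrease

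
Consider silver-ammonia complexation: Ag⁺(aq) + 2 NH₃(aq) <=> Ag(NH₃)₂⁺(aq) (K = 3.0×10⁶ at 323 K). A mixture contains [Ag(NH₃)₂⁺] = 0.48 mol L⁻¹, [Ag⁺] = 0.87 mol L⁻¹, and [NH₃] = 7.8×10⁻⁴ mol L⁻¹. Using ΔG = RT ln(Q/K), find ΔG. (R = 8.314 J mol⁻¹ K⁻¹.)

ΔG = -3.21 kJ/mol

Q = [Ag(NH₃)₂⁺] / ([Ag⁺]·[NH₃]²) = (0.48) / ((0.87)·(7.8×10⁻⁴)²) = 9.07×10⁵
ΔG = RT ln(Q/K) = (8.314 J mol⁻¹ K⁻¹)(323 K) × ln(9.07×10⁵/3.0×10⁶)
   = (2.685 kJ/mol)(-1.196) = -3.21 kJ/mol
ΔG < 0, so the forward reaction is spontaneous (proceeds forward).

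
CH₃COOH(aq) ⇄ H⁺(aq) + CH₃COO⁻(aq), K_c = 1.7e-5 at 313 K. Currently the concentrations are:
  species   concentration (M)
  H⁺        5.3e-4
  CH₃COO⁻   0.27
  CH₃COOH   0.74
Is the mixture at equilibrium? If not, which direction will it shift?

no; Q > K, reaction proceeds in reverse

Q_c = [H⁺]·[CH₃COO⁻] / [CH₃COOH] = (5.3e-4)·(0.27) / (0.74) = 1.9e-4
Q_c = 1.9e-4 > K_c = 1.7e-5: net reverse reaction.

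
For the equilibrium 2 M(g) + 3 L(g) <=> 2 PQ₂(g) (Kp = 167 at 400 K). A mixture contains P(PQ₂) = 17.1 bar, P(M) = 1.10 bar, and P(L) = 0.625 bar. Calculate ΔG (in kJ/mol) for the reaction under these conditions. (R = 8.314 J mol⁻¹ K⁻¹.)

Qp = P(PQ₂)² / (P(M)²·P(L)³) = (17.1)² / ((1.10)²·(0.625)³) = 990
ΔG = RT ln(Qp/Kp) = (8.314 J mol⁻¹ K⁻¹)(400 K) × ln(990/167)
   = (3.326 kJ/mol)(1.780) = 5.92 kJ/mol
ΔG > 0, so the forward reaction is non-spontaneous (proceeds in reverse).

ΔG = 5.92 kJ/mol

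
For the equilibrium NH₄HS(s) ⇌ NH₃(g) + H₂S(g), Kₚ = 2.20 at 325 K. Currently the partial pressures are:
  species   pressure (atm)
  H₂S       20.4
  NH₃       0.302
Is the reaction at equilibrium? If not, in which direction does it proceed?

toward reactants

(NH₄HS is a pure solid — omitted from Qₚ.)
Qₚ = P(NH₃)·P(H₂S) = (0.302)·(20.4) = 6.16
Qₚ = 6.16 > Kₚ = 2.20, so the reverse reaction proceeds.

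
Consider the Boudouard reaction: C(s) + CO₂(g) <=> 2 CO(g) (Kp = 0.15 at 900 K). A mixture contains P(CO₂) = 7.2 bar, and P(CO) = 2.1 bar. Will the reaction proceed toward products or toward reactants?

(C is a pure solid — omitted from Qp.)
Qp = P(CO)² / P(CO₂) = (2.1)² / (7.2) = 0.61
Qp = 0.61 > Kp = 0.15, so the reverse reaction proceeds.

in the reverse direction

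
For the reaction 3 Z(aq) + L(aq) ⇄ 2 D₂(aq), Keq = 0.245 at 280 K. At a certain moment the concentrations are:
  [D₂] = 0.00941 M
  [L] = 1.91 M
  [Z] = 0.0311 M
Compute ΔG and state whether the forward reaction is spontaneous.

Q = [D₂]² / ([Z]³·[L]) = (0.00941)² / ((0.0311)³·(1.91)) = 1.54
ΔG = RT ln(Q/Keq) = (8.314 J mol⁻¹ K⁻¹)(280 K) × ln(1.54/0.245)
   = (2.328 kJ/mol)(1.838) = 4.28 kJ/mol
ΔG > 0, so the forward reaction is non-spontaneous (proceeds in reverse).

ΔG = 4.28 kJ/mol; the forward reaction is non-spontaneous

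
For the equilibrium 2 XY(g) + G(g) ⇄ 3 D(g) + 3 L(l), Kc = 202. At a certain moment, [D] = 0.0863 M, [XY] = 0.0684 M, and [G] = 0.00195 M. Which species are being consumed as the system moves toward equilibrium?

XY, G (reactants)

(L is a pure liquid — omitted from Qc.)
Qc = [D]³ / ([XY]²·[G]) = (0.0863)³ / ((0.0684)²·(0.00195)) = 70.5
Qc = 70.5 < Kc = 202: net forward reaction.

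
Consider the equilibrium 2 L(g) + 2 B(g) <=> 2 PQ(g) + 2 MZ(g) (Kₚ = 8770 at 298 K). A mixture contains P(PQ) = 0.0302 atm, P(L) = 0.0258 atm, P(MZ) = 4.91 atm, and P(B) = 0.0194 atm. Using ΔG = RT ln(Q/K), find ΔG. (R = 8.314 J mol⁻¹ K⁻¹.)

ΔG = 5.71 kJ/mol

Qₚ = P(PQ)²·P(MZ)² / (P(L)²·P(B)²) = (0.0302)²·(4.91)² / ((0.0258)²·(0.0194)²) = 87800
ΔG = RT ln(Qₚ/Kₚ) = (8.314 J mol⁻¹ K⁻¹)(298 K) × ln(87800/8770)
   = (2.478 kJ/mol)(2.304) = 5.71 kJ/mol
ΔG > 0, so the forward reaction is non-spontaneous (proceeds in reverse).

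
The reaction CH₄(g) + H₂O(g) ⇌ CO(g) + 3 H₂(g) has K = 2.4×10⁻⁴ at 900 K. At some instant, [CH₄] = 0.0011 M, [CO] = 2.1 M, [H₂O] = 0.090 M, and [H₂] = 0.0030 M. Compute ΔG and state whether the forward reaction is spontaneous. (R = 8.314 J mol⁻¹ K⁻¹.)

ΔG = 6.51 kJ/mol; the forward reaction is non-spontaneous

Q = [CO]·[H₂]³ / ([CH₄]·[H₂O]) = (2.1)·(0.0030)³ / ((0.0011)·(0.090)) = 5.73×10⁻⁴
ΔG = RT ln(Q/K) = (8.314 J mol⁻¹ K⁻¹)(900 K) × ln(5.73×10⁻⁴/2.4×10⁻⁴)
   = (7.483 kJ/mol)(0.8702) = 6.51 kJ/mol
ΔG > 0, so the forward reaction is non-spontaneous (proceeds in reverse).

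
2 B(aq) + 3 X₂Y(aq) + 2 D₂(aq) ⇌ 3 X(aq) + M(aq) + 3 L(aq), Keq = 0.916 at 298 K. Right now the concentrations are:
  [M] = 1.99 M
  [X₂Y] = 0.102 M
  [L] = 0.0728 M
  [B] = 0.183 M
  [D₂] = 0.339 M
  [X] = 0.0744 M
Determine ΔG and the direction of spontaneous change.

Q = [X]³·[M]·[L]³ / ([B]²·[X₂Y]³·[D₂]²) = (0.0744)³·(1.99)·(0.0728)³ / ((0.183)²·(0.102)³·(0.339)²) = 0.0774
ΔG = RT ln(Q/Keq) = (8.314 J mol⁻¹ K⁻¹)(298 K) × ln(0.0774/0.916)
   = (2.478 kJ/mol)(-2.471) = -6.12 kJ/mol
ΔG < 0, so the forward reaction is spontaneous (proceeds forward).

ΔG = -6.12 kJ/mol; the forward reaction is spontaneous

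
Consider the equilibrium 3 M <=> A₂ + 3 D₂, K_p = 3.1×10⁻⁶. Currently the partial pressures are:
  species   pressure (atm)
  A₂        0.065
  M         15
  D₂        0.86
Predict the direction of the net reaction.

reverse (toward reactants)

Q_p = P(A₂)·P(D₂)³ / P(M)³ = (0.065)·(0.86)³ / (15)³ = 1.2×10⁻⁵
Q_p = 1.2×10⁻⁵ > K_p = 3.1×10⁻⁶, so the reverse reaction proceeds.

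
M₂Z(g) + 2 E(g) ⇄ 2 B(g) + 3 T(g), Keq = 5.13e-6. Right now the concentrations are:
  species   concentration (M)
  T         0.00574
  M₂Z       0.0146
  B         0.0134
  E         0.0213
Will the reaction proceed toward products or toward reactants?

Q = [B]²·[T]³ / ([M₂Z]·[E]²) = (0.0134)²·(0.00574)³ / ((0.0146)·(0.0213)²) = 5.13e-6
Q = 5.13e-6 = Keq, so the system is already at equilibrium.

at equilibrium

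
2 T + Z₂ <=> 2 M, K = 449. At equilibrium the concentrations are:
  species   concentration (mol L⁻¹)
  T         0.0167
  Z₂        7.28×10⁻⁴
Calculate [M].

[M] = 0.00955 mol L⁻¹

At equilibrium, K = [M]² / ([T]²·[Z₂]) = 449.
([M])² / ((0.0167)²·(7.28×10⁻⁴)) = 449
[M]² = 9.12×10⁻⁵ ⇒ [M] = 0.00955 mol L⁻¹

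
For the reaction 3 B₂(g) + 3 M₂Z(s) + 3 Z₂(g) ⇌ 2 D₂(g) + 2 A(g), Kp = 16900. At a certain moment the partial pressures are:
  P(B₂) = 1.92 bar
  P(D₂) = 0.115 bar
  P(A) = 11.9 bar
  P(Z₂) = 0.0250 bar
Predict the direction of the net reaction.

(M₂Z is a pure solid — omitted from Qp.)
Qp = P(D₂)²·P(A)² / (P(B₂)³·P(Z₂)³) = (0.115)²·(11.9)² / ((1.92)³·(0.0250)³) = 16900
Qp = 16900 = Kp, so the system is already at equilibrium.

neither direction; the system is at equilibrium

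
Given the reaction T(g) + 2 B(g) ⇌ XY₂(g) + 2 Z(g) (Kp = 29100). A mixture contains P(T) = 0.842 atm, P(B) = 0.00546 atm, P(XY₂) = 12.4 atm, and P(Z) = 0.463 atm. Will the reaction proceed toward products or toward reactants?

toward reactants

Qp = P(XY₂)·P(Z)² / (P(T)·P(B)²) = (12.4)·(0.463)² / ((0.842)·(0.00546)²) = 1.06×10⁵
Qp = 1.06×10⁵ > Kp = 29100, so the reverse reaction proceeds.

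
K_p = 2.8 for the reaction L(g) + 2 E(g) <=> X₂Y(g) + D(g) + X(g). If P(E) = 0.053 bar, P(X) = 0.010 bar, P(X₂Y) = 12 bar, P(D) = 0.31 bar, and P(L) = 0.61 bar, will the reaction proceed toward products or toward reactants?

Q_p = P(X₂Y)·P(D)·P(X) / (P(L)·P(E)²) = (12)·(0.31)·(0.010) / ((0.61)·(0.053)²) = 22
Q_p = 22 > K_p = 2.8, so the reverse reaction proceeds.

reverse (toward reactants)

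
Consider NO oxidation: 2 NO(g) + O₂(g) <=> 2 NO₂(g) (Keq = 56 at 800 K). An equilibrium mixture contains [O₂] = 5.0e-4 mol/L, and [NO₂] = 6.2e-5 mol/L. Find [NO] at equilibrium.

[NO] = 3.7e-4 mol/L

At equilibrium, Keq = [NO₂]² / ([NO]²·[O₂]) = 56.
(6.2e-5)² / (([NO])²·(5.0e-4)) = 56
[NO]² = 1.37e-7 ⇒ [NO] = 3.7e-4 mol/L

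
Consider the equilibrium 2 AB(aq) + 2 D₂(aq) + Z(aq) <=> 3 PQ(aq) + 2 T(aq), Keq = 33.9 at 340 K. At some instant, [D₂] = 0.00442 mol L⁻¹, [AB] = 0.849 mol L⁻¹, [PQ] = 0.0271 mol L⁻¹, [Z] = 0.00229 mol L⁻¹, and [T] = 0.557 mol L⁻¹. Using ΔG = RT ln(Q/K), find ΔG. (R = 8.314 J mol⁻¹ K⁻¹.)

ΔG = 4.89 kJ/mol

Q = [PQ]³·[T]² / ([AB]²·[D₂]²·[Z]) = (0.0271)³·(0.557)² / ((0.849)²·(0.00442)²·(0.00229)) = 191
ΔG = RT ln(Q/Keq) = (8.314 J mol⁻¹ K⁻¹)(340 K) × ln(191/33.9)
   = (2.827 kJ/mol)(1.729) = 4.89 kJ/mol
ΔG > 0, so the forward reaction is non-spontaneous (proceeds in reverse).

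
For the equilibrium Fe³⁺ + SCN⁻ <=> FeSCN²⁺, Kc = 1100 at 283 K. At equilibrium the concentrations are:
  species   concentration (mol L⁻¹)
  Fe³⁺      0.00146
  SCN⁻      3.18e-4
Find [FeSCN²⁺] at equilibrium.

[FeSCN²⁺] = 5.11e-4 mol L⁻¹

At equilibrium, Kc = [FeSCN²⁺] / ([Fe³⁺]·[SCN⁻]) = 1100.
([FeSCN²⁺]) / ((0.00146)·(3.18e-4)) = 1100
[FeSCN²⁺] = 5.11e-4 mol L⁻¹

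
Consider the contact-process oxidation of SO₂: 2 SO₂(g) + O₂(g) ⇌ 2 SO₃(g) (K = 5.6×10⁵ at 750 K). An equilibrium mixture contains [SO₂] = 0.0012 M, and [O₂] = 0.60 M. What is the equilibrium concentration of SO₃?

At equilibrium, K = [SO₃]² / ([SO₂]²·[O₂]) = 5.6×10⁵.
([SO₃])² / ((0.0012)²·(0.60)) = 5.6×10⁵
[SO₃]² = 0.484 ⇒ [SO₃] = 0.70 M

[SO₃] = 0.70 M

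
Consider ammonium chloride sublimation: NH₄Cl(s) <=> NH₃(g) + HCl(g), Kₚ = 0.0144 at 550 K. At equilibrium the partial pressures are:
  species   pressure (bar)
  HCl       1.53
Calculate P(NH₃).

P(NH₃) = 0.00941 bar

(NH₄Cl is a pure solid — omitted from Kₚ.)
At equilibrium, Kₚ = P(NH₃)·P(HCl) = 0.0144.
(P(NH₃))·(1.53) = 0.0144
P(NH₃) = 0.00941 bar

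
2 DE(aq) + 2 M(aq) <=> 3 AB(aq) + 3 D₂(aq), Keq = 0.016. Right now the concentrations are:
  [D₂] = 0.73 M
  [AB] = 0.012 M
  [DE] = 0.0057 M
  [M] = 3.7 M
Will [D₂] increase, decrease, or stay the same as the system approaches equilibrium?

increase

Q = [AB]³·[D₂]³ / ([DE]²·[M]²) = (0.012)³·(0.73)³ / ((0.0057)²·(3.7)²) = 0.0015
Q = 0.0015 < Keq = 0.016: net forward reaction.
D₂ is a product, so it increases.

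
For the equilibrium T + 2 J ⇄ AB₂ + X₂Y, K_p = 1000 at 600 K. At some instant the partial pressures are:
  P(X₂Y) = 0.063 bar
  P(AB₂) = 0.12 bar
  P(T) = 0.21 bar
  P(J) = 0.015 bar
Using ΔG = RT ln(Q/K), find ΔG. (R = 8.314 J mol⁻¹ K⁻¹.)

Q_p = P(AB₂)·P(X₂Y) / (P(T)·P(J)²) = (0.12)·(0.063) / ((0.21)·(0.015)²) = 160
ΔG = RT ln(Q_p/K_p) = (8.314 J mol⁻¹ K⁻¹)(600 K) × ln(160/1000)
   = (4.988 kJ/mol)(-1.833) = -9.14 kJ/mol
ΔG < 0, so the forward reaction is spontaneous (proceeds forward).

ΔG = -9.14 kJ/mol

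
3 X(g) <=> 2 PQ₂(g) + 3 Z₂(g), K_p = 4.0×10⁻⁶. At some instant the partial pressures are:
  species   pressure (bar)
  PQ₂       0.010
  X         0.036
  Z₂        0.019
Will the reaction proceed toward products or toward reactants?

reverse (toward reactants)

Q_p = P(PQ₂)²·P(Z₂)³ / P(X)³ = (0.010)²·(0.019)³ / (0.036)³ = 1.5×10⁻⁵
Q_p = 1.5×10⁻⁵ > K_p = 4.0×10⁻⁶, so the reverse reaction proceeds.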